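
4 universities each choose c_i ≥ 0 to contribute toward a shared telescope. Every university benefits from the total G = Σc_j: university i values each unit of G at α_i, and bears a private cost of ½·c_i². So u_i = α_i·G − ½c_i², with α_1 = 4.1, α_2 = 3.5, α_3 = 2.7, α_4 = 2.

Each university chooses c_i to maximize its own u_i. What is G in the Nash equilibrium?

12.3

University i's FOC: ∂u_i/∂c_i = α_i − c_i = 0, so c_i* = α_i.
NE contributions = (4.1, 3.5, 2.7, 2); G = 12.3.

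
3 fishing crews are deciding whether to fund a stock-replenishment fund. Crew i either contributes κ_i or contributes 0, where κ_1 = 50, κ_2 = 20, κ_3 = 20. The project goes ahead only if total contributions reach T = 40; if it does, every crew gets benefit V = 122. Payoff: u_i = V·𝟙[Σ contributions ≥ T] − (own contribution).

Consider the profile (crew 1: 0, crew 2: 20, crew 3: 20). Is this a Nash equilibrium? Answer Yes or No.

Yes

Total = 40 ≥ 40: provided.
Crew 1 (pledges 0, payoff 122): pledging 50 → total 90, payoff 72. No gain.
Crew 2 (pledges 20, payoff 102): dropping to 0 → total 20, payoff 0. No gain.
Crew 3 (pledges 20, payoff 102): dropping to 0 → total 20, payoff 0. No gain.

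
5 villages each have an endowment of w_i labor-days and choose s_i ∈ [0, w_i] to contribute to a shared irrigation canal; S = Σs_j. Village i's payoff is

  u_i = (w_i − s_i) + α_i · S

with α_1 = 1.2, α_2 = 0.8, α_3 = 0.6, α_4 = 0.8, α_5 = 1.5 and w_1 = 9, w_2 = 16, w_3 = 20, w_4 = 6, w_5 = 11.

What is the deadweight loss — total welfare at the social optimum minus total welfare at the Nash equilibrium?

163.8

∂u_i/∂s_i = α_i − 1, so village i contributes w_i if α_i > 1, else 0.
α_i > 1 for i ∈ {1, 5}; NE contributions (9, 0, 0, 0, 11), S = 20.
W^NE = Σw_i − S^NE + (Σα_i)·S^NE = 62 + 3.9·20 = 140.
Planner: ∂(Σu_j)/∂s_i = Σα_j − 1 = 3.9 > 0, so everyone contributes w_i; S^SO = 62, W^SO = 62 + 3.9·62 = 303.8.
Deadweight loss = 163.8.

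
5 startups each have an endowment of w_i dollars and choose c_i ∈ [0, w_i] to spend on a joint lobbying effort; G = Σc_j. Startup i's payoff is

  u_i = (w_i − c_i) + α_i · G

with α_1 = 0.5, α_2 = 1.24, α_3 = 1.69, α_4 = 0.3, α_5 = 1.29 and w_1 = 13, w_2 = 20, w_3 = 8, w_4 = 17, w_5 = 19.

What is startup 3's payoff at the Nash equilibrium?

79.43

∂u_i/∂c_i = α_i − 1, so startup i contributes w_i if α_i > 1, else 0.
α_i > 1 for i ∈ {2, 3, 5}; NE contributions (0, 20, 8, 0, 19), G = 47.
u_3 = (8 − 8) + 1.69·47 = 79.43.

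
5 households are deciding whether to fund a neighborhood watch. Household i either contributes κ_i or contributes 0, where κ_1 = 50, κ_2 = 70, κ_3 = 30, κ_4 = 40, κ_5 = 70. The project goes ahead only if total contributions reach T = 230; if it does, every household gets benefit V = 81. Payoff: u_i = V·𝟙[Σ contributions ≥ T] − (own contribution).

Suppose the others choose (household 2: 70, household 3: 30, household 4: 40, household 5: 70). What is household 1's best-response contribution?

Others' total = 210. Contributing 50 brings total to 260 ≥ 230: gain V − κ_1 = 31.
Best response: 50.

50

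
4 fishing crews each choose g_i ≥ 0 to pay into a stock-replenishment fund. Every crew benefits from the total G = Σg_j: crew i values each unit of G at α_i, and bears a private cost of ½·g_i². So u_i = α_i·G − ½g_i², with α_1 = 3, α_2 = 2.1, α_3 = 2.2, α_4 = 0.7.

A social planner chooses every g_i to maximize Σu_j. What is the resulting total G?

Planner FOC: ∂(Σu_j)/∂g_i = (Σα_j) − g_i = 0, so g_i^SO = Σα_j = 8 for every i; G^SO = 32.

32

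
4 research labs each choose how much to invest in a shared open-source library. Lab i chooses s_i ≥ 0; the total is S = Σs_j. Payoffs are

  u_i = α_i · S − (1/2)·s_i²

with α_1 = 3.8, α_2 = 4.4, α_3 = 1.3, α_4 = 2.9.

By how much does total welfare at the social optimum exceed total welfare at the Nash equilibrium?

Lab i's FOC: ∂u_i/∂s_i = α_i − s_i = 0, so s_i* = α_i.
NE contributions = (3.8, 4.4, 1.3, 2.9); S = 12.4.
W^NE = (Σα)·S − ½Σα_i² = 12.4² − ½·43.9 = 131.81.
Planner sets s_i = Σα_j = 12.4 for every i, so S^SO = 4·12.4 = 49.6.
W^SO = (Σα)·S^SO − ½·4·(Σα)² = (4/2)·12.4² = 307.52.
Deadweight loss = W^SO − W^NE = 175.71.

175.71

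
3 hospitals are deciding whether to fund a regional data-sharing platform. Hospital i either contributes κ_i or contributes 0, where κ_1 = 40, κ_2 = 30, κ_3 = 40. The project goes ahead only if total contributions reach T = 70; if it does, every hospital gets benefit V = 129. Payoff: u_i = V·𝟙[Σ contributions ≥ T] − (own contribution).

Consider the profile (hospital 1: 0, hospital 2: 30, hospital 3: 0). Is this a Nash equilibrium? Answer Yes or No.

Total = 30 < 70: not provided.
Hospital 1 (pledges 0, payoff 0): pledging 40 → total 70, payoff 89. Profitable deviation.

No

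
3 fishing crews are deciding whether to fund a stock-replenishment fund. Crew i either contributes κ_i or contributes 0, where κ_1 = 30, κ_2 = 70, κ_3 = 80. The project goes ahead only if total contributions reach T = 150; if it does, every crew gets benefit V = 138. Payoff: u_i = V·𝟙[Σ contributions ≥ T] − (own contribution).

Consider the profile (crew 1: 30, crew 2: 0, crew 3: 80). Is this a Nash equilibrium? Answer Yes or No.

Total = 110 < 150: not provided.
Crew 1 (pledges 30, payoff -30): dropping to 0 → total 80, payoff 0. Profitable deviation.

No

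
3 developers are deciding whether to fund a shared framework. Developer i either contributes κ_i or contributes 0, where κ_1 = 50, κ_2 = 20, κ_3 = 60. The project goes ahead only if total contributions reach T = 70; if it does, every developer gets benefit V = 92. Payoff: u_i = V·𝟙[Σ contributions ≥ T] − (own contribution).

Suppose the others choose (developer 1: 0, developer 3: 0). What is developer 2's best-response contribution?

0

Others' total = 0. Even contributing 20 gives 20 < 70: no benefit either way.
Best response: 0.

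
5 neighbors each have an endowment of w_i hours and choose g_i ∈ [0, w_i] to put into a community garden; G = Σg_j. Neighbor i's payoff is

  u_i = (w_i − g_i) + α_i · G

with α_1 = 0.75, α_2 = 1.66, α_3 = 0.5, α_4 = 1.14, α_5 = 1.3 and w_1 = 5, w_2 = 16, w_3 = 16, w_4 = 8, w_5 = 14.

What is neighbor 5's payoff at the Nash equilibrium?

49.4

∂u_i/∂g_i = α_i − 1, so neighbor i contributes w_i if α_i > 1, else 0.
α_i > 1 for i ∈ {2, 4, 5}; NE contributions (0, 16, 0, 8, 14), G = 38.
u_5 = (14 − 14) + 1.3·38 = 49.4.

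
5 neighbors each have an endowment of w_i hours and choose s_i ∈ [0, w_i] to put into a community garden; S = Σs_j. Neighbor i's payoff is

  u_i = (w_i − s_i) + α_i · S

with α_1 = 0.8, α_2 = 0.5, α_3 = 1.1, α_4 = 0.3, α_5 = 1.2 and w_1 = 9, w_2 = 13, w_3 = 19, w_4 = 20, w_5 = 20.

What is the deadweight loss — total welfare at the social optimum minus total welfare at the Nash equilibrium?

∂u_i/∂s_i = α_i − 1, so neighbor i contributes w_i if α_i > 1, else 0.
α_i > 1 for i ∈ {3, 5}; NE contributions (0, 0, 19, 0, 20), S = 39.
W^NE = Σw_i − S^NE + (Σα_i)·S^NE = 81 + 2.9·39 = 194.1.
Planner: ∂(Σu_j)/∂s_i = Σα_j − 1 = 2.9 > 0, so everyone contributes w_i; S^SO = 81, W^SO = 81 + 2.9·81 = 315.9.
Deadweight loss = 121.8.

121.8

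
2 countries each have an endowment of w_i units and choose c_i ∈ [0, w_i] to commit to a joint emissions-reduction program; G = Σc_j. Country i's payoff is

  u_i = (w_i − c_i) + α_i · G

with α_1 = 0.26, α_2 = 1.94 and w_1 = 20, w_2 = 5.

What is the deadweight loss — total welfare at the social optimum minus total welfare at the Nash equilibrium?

∂u_i/∂c_i = α_i − 1, so country i contributes w_i if α_i > 1, else 0.
α_i > 1 for i ∈ {2}; NE contributions (0, 5), G = 5.
W^NE = Σw_i − G^NE + (Σα_i)·G^NE = 25 + 1.2·5 = 31.
Planner: ∂(Σu_j)/∂c_i = Σα_j − 1 = 1.2 > 0, so everyone contributes w_i; G^SO = 25, W^SO = 25 + 1.2·25 = 55.
Deadweight loss = 24.

24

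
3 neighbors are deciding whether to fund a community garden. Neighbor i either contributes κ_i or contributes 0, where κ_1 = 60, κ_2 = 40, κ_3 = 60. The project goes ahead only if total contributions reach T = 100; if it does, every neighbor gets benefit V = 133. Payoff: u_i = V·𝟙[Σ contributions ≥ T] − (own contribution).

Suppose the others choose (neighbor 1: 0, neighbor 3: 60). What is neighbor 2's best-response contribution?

40

Others' total = 60. Contributing 40 brings total to 100 ≥ 100: gain V − κ_2 = 93.
Best response: 40.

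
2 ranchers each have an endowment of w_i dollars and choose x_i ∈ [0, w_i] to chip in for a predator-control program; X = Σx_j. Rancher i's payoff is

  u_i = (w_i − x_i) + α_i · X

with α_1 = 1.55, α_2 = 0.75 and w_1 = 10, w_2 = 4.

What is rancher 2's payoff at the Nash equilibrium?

11.5

∂u_i/∂x_i = α_i − 1, so rancher i contributes w_i if α_i > 1, else 0.
α_i > 1 for i ∈ {1}; NE contributions (10, 0), X = 10.
u_2 = (4 − 0) + 0.75·10 = 11.5.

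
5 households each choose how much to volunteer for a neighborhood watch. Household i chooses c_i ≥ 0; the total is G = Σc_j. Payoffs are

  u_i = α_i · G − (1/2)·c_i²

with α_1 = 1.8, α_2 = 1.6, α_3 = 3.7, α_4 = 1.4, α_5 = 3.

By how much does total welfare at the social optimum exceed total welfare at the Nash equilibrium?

Household i's FOC: ∂u_i/∂c_i = α_i − c_i = 0, so c_i* = α_i.
NE contributions = (1.8, 1.6, 3.7, 1.4, 3); G = 11.5.
W^NE = (Σα)·G − ½Σα_i² = 11.5² − ½·30.45 = 117.025.
Planner sets c_i = Σα_j = 11.5 for every i, so G^SO = 5·11.5 = 57.5.
W^SO = (Σα)·G^SO − ½·5·(Σα)² = (5/2)·11.5² = 330.625.
Deadweight loss = W^SO − W^NE = 213.6.

213.6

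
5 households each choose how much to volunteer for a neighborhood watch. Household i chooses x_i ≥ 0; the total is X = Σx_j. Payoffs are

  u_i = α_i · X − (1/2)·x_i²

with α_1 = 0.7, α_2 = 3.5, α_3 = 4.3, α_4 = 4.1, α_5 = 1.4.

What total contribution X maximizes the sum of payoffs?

70

Planner FOC: ∂(Σu_j)/∂x_i = (Σα_j) − x_i = 0, so x_i^SO = Σα_j = 14 for every i; X^SO = 70.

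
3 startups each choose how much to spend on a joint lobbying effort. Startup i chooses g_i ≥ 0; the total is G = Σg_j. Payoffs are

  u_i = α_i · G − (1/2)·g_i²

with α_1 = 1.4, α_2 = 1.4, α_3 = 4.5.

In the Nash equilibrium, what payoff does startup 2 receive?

Startup i's FOC: ∂u_i/∂g_i = α_i − g_i = 0, so g_i* = α_i.
NE contributions = (1.4, 1.4, 4.5); G = 7.3.
u_2 = α_2·G − ½·(g_2)² = 1.4·7.3 − ½·1.4² = 9.24.

9.24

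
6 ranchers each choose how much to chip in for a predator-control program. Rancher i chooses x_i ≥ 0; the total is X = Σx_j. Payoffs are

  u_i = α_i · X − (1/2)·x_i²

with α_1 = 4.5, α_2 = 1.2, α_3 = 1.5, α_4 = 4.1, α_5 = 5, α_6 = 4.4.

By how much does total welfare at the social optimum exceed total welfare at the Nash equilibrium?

Rancher i's FOC: ∂u_i/∂x_i = α_i − x_i = 0, so x_i* = α_i.
NE contributions = (4.5, 1.2, 1.5, 4.1, 5, 4.4); X = 20.7.
W^NE = (Σα)·X − ½Σα_i² = 20.7² − ½·85.11 = 385.935.
Planner sets x_i = Σα_j = 20.7 for every i, so X^SO = 6·20.7 = 124.2.
W^SO = (Σα)·X^SO − ½·6·(Σα)² = (6/2)·20.7² = 1285.47.
Deadweight loss = W^SO − W^NE = 899.535.

899.535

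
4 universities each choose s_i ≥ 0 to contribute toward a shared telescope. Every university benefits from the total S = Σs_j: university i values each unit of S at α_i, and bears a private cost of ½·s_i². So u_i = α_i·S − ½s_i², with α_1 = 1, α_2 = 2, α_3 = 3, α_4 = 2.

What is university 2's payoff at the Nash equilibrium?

14

University i's FOC: ∂u_i/∂s_i = α_i − s_i = 0, so s_i* = α_i.
NE contributions = (1, 2, 3, 2); S = 8.
u_2 = α_2·S − ½·(s_2)² = 2·8 − ½·2² = 14.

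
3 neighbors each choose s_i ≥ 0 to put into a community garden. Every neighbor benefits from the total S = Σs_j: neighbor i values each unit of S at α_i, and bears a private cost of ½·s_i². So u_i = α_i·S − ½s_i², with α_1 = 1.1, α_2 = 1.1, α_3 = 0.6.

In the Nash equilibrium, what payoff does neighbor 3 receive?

Neighbor i's FOC: ∂u_i/∂s_i = α_i − s_i = 0, so s_i* = α_i.
NE contributions = (1.1, 1.1, 0.6); S = 2.8.
u_3 = α_3·S − ½·(s_3)² = 0.6·2.8 − ½·0.6² = 1.5.

1.5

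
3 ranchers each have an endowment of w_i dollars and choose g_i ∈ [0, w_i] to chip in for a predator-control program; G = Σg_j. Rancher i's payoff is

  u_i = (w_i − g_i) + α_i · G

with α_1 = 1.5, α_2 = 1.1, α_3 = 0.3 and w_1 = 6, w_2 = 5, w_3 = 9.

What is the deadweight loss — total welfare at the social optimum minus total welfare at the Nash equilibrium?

∂u_i/∂g_i = α_i − 1, so rancher i contributes w_i if α_i > 1, else 0.
α_i > 1 for i ∈ {1, 2}; NE contributions (6, 5, 0), G = 11.
W^NE = Σw_i − G^NE + (Σα_i)·G^NE = 20 + 1.9·11 = 40.9.
Planner: ∂(Σu_j)/∂g_i = Σα_j − 1 = 1.9 > 0, so everyone contributes w_i; G^SO = 20, W^SO = 20 + 1.9·20 = 58.
Deadweight loss = 17.1.

17.1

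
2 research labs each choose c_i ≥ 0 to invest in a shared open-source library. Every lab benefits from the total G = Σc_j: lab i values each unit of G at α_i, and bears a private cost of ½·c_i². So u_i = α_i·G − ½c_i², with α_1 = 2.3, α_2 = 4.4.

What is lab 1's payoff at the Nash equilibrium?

Lab i's FOC: ∂u_i/∂c_i = α_i − c_i = 0, so c_i* = α_i.
NE contributions = (2.3, 4.4); G = 6.7.
u_1 = α_1·G − ½·(c_1)² = 2.3·6.7 − ½·2.3² = 12.765.

12.765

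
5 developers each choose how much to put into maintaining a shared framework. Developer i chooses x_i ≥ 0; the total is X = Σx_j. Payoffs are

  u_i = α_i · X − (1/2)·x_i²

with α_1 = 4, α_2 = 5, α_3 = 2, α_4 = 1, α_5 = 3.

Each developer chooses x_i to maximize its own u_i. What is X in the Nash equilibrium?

15

Developer i's FOC: ∂u_i/∂x_i = α_i − x_i = 0, so x_i* = α_i.
NE contributions = (4, 5, 2, 1, 3); X = 15.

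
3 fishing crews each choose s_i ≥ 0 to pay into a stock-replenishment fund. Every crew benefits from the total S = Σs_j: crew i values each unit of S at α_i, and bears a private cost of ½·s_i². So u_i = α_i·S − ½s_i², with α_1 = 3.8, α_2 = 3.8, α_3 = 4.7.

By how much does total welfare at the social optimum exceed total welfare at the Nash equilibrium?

101.13

Crew i's FOC: ∂u_i/∂s_i = α_i − s_i = 0, so s_i* = α_i.
NE contributions = (3.8, 3.8, 4.7); S = 12.3.
W^NE = (Σα)·S − ½Σα_i² = 12.3² − ½·50.97 = 125.805.
Planner sets s_i = Σα_j = 12.3 for every i, so S^SO = 3·12.3 = 36.9.
W^SO = (Σα)·S^SO − ½·3·(Σα)² = (3/2)·12.3² = 226.935.
Deadweight loss = W^SO − W^NE = 101.13.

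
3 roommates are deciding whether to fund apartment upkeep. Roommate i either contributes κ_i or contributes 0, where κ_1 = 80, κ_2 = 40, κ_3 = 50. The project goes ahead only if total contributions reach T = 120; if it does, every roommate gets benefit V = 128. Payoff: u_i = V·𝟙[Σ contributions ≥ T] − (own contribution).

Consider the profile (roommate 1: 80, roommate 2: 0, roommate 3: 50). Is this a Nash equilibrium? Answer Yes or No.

Yes

Total = 130 ≥ 120: provided.
Roommate 1 (pledges 80, payoff 48): dropping to 0 → total 50, payoff 0. No gain.
Roommate 2 (pledges 0, payoff 128): pledging 40 → total 170, payoff 88. No gain.
Roommate 3 (pledges 50, payoff 78): dropping to 0 → total 80, payoff 0. No gain.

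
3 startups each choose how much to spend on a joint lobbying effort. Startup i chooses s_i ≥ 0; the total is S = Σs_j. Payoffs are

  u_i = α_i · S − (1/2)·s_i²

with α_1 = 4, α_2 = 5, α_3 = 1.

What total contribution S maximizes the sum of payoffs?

30

Planner FOC: ∂(Σu_j)/∂s_i = (Σα_j) − s_i = 0, so s_i^SO = Σα_j = 10 for every i; S^SO = 30.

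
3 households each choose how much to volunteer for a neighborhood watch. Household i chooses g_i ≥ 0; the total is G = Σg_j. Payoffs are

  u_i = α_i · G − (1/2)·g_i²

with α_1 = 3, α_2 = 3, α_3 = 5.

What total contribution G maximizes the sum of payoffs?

33

Planner FOC: ∂(Σu_j)/∂g_i = (Σα_j) − g_i = 0, so g_i^SO = Σα_j = 11 for every i; G^SO = 33.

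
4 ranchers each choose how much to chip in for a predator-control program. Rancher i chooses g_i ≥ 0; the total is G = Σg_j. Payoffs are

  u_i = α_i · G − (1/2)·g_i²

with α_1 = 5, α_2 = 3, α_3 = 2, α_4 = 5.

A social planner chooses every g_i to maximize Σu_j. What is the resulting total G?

60

Planner FOC: ∂(Σu_j)/∂g_i = (Σα_j) − g_i = 0, so g_i^SO = Σα_j = 15 for every i; G^SO = 60.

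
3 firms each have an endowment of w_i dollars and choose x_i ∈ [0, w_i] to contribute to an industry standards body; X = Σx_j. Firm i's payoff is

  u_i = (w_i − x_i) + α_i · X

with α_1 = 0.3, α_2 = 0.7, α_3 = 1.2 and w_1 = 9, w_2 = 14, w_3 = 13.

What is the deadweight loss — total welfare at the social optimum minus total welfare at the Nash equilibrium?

∂u_i/∂x_i = α_i − 1, so firm i contributes w_i if α_i > 1, else 0.
α_i > 1 for i ∈ {3}; NE contributions (0, 0, 13), X = 13.
W^NE = Σw_i − X^NE + (Σα_i)·X^NE = 36 + 1.2·13 = 51.6.
Planner: ∂(Σu_j)/∂x_i = Σα_j − 1 = 1.2 > 0, so everyone contributes w_i; X^SO = 36, W^SO = 36 + 1.2·36 = 79.2.
Deadweight loss = 27.6.

27.6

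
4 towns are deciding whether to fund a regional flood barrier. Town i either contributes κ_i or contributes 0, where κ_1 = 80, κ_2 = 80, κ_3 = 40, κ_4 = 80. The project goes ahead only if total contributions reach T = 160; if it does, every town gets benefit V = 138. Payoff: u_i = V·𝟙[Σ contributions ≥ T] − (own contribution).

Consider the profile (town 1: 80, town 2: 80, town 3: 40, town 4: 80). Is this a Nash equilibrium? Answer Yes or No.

No

Total = 280 ≥ 160: provided.
Town 1 (pledges 80, payoff 58): dropping to 0 → total 200, payoff 138. Profitable deviation.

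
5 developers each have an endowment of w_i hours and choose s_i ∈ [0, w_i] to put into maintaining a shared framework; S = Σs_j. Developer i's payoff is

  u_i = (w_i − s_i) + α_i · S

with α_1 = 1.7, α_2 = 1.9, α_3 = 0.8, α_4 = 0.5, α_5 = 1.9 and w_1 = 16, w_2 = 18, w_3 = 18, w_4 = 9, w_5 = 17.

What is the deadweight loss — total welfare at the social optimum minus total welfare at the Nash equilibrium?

156.6

∂u_i/∂s_i = α_i − 1, so developer i contributes w_i if α_i > 1, else 0.
α_i > 1 for i ∈ {1, 2, 5}; NE contributions (16, 18, 0, 0, 17), S = 51.
W^NE = Σw_i − S^NE + (Σα_i)·S^NE = 78 + 5.8·51 = 373.8.
Planner: ∂(Σu_j)/∂s_i = Σα_j − 1 = 5.8 > 0, so everyone contributes w_i; S^SO = 78, W^SO = 78 + 5.8·78 = 530.4.
Deadweight loss = 156.6.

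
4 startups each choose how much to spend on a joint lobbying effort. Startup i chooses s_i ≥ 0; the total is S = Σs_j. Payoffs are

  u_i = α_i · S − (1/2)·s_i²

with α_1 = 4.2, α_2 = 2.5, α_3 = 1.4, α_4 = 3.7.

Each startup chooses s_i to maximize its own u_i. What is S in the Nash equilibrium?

11.8

Startup i's FOC: ∂u_i/∂s_i = α_i − s_i = 0, so s_i* = α_i.
NE contributions = (4.2, 2.5, 1.4, 3.7); S = 11.8.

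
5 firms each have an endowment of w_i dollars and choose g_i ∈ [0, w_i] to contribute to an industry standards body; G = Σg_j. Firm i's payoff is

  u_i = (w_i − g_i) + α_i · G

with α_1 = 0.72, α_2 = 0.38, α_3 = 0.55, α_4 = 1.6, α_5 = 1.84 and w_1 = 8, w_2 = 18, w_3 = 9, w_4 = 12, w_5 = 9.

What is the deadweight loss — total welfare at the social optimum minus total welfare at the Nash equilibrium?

∂u_i/∂g_i = α_i − 1, so firm i contributes w_i if α_i > 1, else 0.
α_i > 1 for i ∈ {4, 5}; NE contributions (0, 0, 0, 12, 9), G = 21.
W^NE = Σw_i − G^NE + (Σα_i)·G^NE = 56 + 4.09·21 = 141.89.
Planner: ∂(Σu_j)/∂g_i = Σα_j − 1 = 4.09 > 0, so everyone contributes w_i; G^SO = 56, W^SO = 56 + 4.09·56 = 285.04.
Deadweight loss = 143.15.

143.15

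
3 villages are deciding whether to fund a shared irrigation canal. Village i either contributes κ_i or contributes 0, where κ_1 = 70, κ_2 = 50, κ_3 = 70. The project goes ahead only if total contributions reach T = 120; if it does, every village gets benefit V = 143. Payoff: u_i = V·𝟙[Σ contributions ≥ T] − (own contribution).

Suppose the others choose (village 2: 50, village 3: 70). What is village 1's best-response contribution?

0

Others' total = 120 ≥ 120; contributing adds cost 70 for no extra benefit.
Best response: 0.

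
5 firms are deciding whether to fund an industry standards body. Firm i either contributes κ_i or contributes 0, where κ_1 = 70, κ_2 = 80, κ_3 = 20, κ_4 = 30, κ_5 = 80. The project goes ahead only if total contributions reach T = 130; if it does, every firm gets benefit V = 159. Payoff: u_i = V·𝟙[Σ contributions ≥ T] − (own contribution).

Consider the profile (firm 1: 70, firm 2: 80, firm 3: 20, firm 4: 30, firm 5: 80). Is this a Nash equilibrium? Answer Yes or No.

Total = 280 ≥ 130: provided.
Firm 1 (pledges 70, payoff 89): dropping to 0 → total 210, payoff 159. Profitable deviation.

No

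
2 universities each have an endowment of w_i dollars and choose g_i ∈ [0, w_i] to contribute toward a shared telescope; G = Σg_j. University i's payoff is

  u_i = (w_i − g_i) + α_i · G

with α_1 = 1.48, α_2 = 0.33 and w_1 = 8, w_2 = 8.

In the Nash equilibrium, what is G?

8

∂u_i/∂g_i = α_i − 1, so university i contributes w_i if α_i > 1, else 0.
α_i > 1 for i ∈ {1}; NE contributions (8, 0), G = 8.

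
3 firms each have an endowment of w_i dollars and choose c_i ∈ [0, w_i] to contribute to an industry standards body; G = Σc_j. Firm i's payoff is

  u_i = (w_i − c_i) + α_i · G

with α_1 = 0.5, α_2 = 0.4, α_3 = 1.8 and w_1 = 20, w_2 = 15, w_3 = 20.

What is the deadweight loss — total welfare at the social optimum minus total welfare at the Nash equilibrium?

59.5

∂u_i/∂c_i = α_i − 1, so firm i contributes w_i if α_i > 1, else 0.
α_i > 1 for i ∈ {3}; NE contributions (0, 0, 20), G = 20.
W^NE = Σw_i − G^NE + (Σα_i)·G^NE = 55 + 1.7·20 = 89.
Planner: ∂(Σu_j)/∂c_i = Σα_j − 1 = 1.7 > 0, so everyone contributes w_i; G^SO = 55, W^SO = 55 + 1.7·55 = 148.5.
Deadweight loss = 59.5.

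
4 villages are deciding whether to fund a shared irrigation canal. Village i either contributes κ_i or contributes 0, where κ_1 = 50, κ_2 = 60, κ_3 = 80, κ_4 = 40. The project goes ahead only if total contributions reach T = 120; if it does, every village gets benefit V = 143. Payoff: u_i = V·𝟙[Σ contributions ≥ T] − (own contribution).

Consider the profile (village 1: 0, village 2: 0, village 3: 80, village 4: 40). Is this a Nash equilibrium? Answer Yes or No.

Total = 120 ≥ 120: provided.
Village 1 (pledges 0, payoff 143): pledging 50 → total 170, payoff 93. No gain.
Village 2 (pledges 0, payoff 143): pledging 60 → total 180, payoff 83. No gain.
Village 3 (pledges 80, payoff 63): dropping to 0 → total 40, payoff 0. No gain.
Village 4 (pledges 40, payoff 103): dropping to 0 → total 80, payoff 0. No gain.

Yes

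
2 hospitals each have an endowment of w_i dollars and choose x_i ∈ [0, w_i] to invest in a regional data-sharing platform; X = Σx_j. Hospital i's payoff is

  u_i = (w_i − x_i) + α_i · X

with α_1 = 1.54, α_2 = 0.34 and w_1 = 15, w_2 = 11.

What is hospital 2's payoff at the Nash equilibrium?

16.1

∂u_i/∂x_i = α_i − 1, so hospital i contributes w_i if α_i > 1, else 0.
α_i > 1 for i ∈ {1}; NE contributions (15, 0), X = 15.
u_2 = (11 − 0) + 0.34·15 = 16.1.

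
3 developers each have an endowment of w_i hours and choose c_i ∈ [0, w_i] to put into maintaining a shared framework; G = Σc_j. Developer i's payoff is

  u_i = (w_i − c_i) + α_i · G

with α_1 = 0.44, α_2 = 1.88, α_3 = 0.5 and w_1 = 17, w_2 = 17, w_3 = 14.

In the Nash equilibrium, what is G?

17

∂u_i/∂c_i = α_i − 1, so developer i contributes w_i if α_i > 1, else 0.
α_i > 1 for i ∈ {2}; NE contributions (0, 17, 0), G = 17.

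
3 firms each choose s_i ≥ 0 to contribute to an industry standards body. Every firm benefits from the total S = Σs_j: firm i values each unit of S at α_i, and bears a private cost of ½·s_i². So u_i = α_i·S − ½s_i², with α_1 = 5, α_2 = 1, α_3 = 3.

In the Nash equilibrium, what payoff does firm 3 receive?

22.5

Firm i's FOC: ∂u_i/∂s_i = α_i − s_i = 0, so s_i* = α_i.
NE contributions = (5, 1, 3); S = 9.
u_3 = α_3·S − ½·(s_3)² = 3·9 − ½·3² = 22.5.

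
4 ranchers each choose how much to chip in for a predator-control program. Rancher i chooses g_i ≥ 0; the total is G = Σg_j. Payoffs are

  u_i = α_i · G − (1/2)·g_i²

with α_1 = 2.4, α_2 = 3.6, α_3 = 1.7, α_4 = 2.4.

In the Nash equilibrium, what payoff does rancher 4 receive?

Rancher i's FOC: ∂u_i/∂g_i = α_i − g_i = 0, so g_i* = α_i.
NE contributions = (2.4, 3.6, 1.7, 2.4); G = 10.1.
u_4 = α_4·G − ½·(g_4)² = 2.4·10.1 − ½·2.4² = 21.36.

21.36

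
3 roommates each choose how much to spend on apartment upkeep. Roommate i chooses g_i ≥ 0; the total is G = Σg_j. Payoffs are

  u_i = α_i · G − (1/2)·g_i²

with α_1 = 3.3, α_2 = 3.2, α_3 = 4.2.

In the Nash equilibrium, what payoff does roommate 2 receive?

29.12

Roommate i's FOC: ∂u_i/∂g_i = α_i − g_i = 0, so g_i* = α_i.
NE contributions = (3.3, 3.2, 4.2); G = 10.7.
u_2 = α_2·G − ½·(g_2)² = 3.2·10.7 − ½·3.2² = 29.12.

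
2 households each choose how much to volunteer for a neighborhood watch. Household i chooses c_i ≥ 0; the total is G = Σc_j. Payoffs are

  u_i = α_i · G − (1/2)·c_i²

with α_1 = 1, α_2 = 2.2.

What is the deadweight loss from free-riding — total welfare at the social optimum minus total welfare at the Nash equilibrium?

2.92

Household i's FOC: ∂u_i/∂c_i = α_i − c_i = 0, so c_i* = α_i.
NE contributions = (1, 2.2); G = 3.2.
W^NE = (Σα)·G − ½Σα_i² = 3.2² − ½·5.84 = 7.32.
Planner sets c_i = Σα_j = 3.2 for every i, so G^SO = 2·3.2 = 6.4.
W^SO = (Σα)·G^SO − ½·2·(Σα)² = (2/2)·3.2² = 10.24.
Deadweight loss = W^SO − W^NE = 2.92.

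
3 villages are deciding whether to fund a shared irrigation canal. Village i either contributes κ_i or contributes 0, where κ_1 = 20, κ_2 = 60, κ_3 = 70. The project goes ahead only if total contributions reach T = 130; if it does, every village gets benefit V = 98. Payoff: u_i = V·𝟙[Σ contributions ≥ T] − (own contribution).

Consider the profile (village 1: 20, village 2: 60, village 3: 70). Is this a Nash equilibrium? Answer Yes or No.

No

Total = 150 ≥ 130: provided.
Village 1 (pledges 20, payoff 78): dropping to 0 → total 130, payoff 98. Profitable deviation.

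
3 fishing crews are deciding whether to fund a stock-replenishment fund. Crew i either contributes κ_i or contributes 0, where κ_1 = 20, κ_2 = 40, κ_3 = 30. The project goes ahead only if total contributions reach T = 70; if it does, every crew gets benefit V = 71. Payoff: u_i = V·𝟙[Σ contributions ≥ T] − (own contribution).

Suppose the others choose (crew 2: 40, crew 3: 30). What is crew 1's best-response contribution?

Others' total = 70 ≥ 70; contributing adds cost 20 for no extra benefit.
Best response: 0.

0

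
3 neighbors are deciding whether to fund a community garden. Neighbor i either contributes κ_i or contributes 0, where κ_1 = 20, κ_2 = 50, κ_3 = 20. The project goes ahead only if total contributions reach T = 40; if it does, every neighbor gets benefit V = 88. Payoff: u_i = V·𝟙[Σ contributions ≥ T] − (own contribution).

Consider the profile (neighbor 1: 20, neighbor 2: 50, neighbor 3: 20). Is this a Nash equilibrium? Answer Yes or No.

Total = 90 ≥ 40: provided.
Neighbor 1 (pledges 20, payoff 68): dropping to 0 → total 70, payoff 88. Profitable deviation.

No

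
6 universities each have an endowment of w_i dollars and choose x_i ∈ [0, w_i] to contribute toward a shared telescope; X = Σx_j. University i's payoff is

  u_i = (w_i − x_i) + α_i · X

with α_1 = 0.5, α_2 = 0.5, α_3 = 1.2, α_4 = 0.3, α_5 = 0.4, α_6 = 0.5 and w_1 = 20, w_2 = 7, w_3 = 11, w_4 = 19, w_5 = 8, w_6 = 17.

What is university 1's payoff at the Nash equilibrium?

25.5

∂u_i/∂x_i = α_i − 1, so university i contributes w_i if α_i > 1, else 0.
α_i > 1 for i ∈ {3}; NE contributions (0, 0, 11, 0, 0, 0), X = 11.
u_1 = (20 − 0) + 0.5·11 = 25.5.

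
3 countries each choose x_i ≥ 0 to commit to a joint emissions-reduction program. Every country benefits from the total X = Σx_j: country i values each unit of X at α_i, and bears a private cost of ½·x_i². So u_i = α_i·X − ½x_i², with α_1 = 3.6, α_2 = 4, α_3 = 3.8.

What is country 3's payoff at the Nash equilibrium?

36.1

Country i's FOC: ∂u_i/∂x_i = α_i − x_i = 0, so x_i* = α_i.
NE contributions = (3.6, 4, 3.8); X = 11.4.
u_3 = α_3·X − ½·(x_3)² = 3.8·11.4 − ½·3.8² = 36.1.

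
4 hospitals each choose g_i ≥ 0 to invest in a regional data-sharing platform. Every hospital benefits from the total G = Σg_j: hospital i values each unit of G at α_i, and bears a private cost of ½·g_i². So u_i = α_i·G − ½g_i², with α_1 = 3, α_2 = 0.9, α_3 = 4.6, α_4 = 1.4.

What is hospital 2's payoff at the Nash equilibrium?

8.505

Hospital i's FOC: ∂u_i/∂g_i = α_i − g_i = 0, so g_i* = α_i.
NE contributions = (3, 0.9, 4.6, 1.4); G = 9.9.
u_2 = α_2·G − ½·(g_2)² = 0.9·9.9 − ½·0.9² = 8.505.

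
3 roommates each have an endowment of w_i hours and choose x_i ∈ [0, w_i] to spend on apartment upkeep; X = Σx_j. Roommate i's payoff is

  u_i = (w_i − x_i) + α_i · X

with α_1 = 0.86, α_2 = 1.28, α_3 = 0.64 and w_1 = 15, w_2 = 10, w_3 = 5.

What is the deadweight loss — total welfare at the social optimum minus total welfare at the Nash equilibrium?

∂u_i/∂x_i = α_i − 1, so roommate i contributes w_i if α_i > 1, else 0.
α_i > 1 for i ∈ {2}; NE contributions (0, 10, 0), X = 10.
W^NE = Σw_i − X^NE + (Σα_i)·X^NE = 30 + 1.78·10 = 47.8.
Planner: ∂(Σu_j)/∂x_i = Σα_j − 1 = 1.78 > 0, so everyone contributes w_i; X^SO = 30, W^SO = 30 + 1.78·30 = 83.4.
Deadweight loss = 35.6.

35.6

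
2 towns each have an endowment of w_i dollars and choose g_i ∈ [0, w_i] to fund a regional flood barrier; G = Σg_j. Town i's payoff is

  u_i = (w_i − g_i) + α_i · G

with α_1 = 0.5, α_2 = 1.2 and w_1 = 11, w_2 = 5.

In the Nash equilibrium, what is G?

∂u_i/∂g_i = α_i − 1, so town i contributes w_i if α_i > 1, else 0.
α_i > 1 for i ∈ {2}; NE contributions (0, 5), G = 5.

5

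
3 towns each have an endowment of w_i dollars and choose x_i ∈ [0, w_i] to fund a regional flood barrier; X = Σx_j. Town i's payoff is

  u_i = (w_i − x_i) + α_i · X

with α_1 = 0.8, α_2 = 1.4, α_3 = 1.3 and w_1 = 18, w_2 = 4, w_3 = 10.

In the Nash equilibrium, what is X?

∂u_i/∂x_i = α_i − 1, so town i contributes w_i if α_i > 1, else 0.
α_i > 1 for i ∈ {2, 3}; NE contributions (0, 4, 10), X = 14.

14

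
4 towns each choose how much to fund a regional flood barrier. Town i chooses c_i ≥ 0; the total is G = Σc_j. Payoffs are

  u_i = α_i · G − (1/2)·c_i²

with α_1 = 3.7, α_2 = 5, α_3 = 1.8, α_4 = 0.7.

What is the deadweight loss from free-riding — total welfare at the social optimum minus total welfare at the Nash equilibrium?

146.65

Town i's FOC: ∂u_i/∂c_i = α_i − c_i = 0, so c_i* = α_i.
NE contributions = (3.7, 5, 1.8, 0.7); G = 11.2.
W^NE = (Σα)·G − ½Σα_i² = 11.2² − ½·42.42 = 104.23.
Planner sets c_i = Σα_j = 11.2 for every i, so G^SO = 4·11.2 = 44.8.
W^SO = (Σα)·G^SO − ½·4·(Σα)² = (4/2)·11.2² = 250.88.
Deadweight loss = W^SO − W^NE = 146.65.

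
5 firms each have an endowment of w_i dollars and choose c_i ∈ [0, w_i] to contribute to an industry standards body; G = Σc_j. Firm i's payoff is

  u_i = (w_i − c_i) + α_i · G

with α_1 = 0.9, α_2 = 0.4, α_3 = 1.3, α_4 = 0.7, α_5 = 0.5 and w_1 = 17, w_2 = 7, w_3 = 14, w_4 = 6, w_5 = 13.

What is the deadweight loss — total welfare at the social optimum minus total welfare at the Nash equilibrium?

120.4

∂u_i/∂c_i = α_i − 1, so firm i contributes w_i if α_i > 1, else 0.
α_i > 1 for i ∈ {3}; NE contributions (0, 0, 14, 0, 0), G = 14.
W^NE = Σw_i − G^NE + (Σα_i)·G^NE = 57 + 2.8·14 = 96.2.
Planner: ∂(Σu_j)/∂c_i = Σα_j − 1 = 2.8 > 0, so everyone contributes w_i; G^SO = 57, W^SO = 57 + 2.8·57 = 216.6.
Deadweight loss = 120.4.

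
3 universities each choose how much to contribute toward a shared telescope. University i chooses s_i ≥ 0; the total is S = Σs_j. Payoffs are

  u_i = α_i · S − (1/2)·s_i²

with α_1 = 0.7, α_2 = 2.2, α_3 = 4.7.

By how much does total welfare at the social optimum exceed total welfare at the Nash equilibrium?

University i's FOC: ∂u_i/∂s_i = α_i − s_i = 0, so s_i* = α_i.
NE contributions = (0.7, 2.2, 4.7); S = 7.6.
W^NE = (Σα)·S − ½Σα_i² = 7.6² − ½·27.42 = 44.05.
Planner sets s_i = Σα_j = 7.6 for every i, so S^SO = 3·7.6 = 22.8.
W^SO = (Σα)·S^SO − ½·3·(Σα)² = (3/2)·7.6² = 86.64.
Deadweight loss = W^SO − W^NE = 42.59.

42.59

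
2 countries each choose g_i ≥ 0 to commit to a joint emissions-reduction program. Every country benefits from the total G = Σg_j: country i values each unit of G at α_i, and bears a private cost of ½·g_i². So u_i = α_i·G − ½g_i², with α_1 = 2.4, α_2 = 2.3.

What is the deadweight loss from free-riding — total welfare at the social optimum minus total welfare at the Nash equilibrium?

Country i's FOC: ∂u_i/∂g_i = α_i − g_i = 0, so g_i* = α_i.
NE contributions = (2.4, 2.3); G = 4.7.
W^NE = (Σα)·G − ½Σα_i² = 4.7² − ½·11.05 = 16.565.
Planner sets g_i = Σα_j = 4.7 for every i, so G^SO = 2·4.7 = 9.4.
W^SO = (Σα)·G^SO − ½·2·(Σα)² = (2/2)·4.7² = 22.09.
Deadweight loss = W^SO − W^NE = 5.525.

5.525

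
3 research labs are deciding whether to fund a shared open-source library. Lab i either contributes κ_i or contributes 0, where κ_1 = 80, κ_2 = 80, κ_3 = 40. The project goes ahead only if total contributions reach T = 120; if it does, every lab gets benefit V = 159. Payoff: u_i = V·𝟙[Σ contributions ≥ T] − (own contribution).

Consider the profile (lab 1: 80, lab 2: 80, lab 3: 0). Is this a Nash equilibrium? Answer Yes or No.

Total = 160 ≥ 120: provided.
Lab 1 (pledges 80, payoff 79): dropping to 0 → total 80, payoff 0. No gain.
Lab 2 (pledges 80, payoff 79): dropping to 0 → total 80, payoff 0. No gain.
Lab 3 (pledges 0, payoff 159): pledging 40 → total 200, payoff 119. No gain.

Yes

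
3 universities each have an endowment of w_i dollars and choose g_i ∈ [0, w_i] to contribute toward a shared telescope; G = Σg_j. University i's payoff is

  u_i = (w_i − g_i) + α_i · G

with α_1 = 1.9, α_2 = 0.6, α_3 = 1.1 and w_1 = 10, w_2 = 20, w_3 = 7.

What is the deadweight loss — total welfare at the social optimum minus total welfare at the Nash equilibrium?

52

∂u_i/∂g_i = α_i − 1, so university i contributes w_i if α_i > 1, else 0.
α_i > 1 for i ∈ {1, 3}; NE contributions (10, 0, 7), G = 17.
W^NE = Σw_i − G^NE + (Σα_i)·G^NE = 37 + 2.6·17 = 81.2.
Planner: ∂(Σu_j)/∂g_i = Σα_j − 1 = 2.6 > 0, so everyone contributes w_i; G^SO = 37, W^SO = 37 + 2.6·37 = 133.2.
Deadweight loss = 52.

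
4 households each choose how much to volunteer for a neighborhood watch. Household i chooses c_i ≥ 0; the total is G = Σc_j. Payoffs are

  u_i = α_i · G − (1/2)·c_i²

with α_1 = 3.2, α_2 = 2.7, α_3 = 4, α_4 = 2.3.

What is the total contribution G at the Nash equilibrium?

12.2

Household i's FOC: ∂u_i/∂c_i = α_i − c_i = 0, so c_i* = α_i.
NE contributions = (3.2, 2.7, 4, 2.3); G = 12.2.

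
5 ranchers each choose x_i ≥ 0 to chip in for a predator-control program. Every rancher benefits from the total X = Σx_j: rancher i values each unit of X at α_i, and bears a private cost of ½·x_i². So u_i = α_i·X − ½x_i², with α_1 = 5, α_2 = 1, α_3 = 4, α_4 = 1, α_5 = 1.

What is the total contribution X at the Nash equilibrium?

12

Rancher i's FOC: ∂u_i/∂x_i = α_i − x_i = 0, so x_i* = α_i.
NE contributions = (5, 1, 4, 1, 1); X = 12.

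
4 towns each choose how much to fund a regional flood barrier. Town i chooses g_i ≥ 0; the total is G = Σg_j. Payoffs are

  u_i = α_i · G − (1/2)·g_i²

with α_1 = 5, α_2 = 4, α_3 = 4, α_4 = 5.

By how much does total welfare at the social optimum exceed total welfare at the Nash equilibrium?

Town i's FOC: ∂u_i/∂g_i = α_i − g_i = 0, so g_i* = α_i.
NE contributions = (5, 4, 4, 5); G = 18.
W^NE = (Σα)·G − ½Σα_i² = 18² − ½·82 = 283.
Planner sets g_i = Σα_j = 18 for every i, so G^SO = 4·18 = 72.
W^SO = (Σα)·G^SO − ½·4·(Σα)² = (4/2)·18² = 648.
Deadweight loss = W^SO − W^NE = 365.

365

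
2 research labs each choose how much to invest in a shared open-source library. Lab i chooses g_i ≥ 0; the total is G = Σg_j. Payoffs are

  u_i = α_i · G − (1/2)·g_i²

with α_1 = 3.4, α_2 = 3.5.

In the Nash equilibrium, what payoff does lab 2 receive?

Lab i's FOC: ∂u_i/∂g_i = α_i − g_i = 0, so g_i* = α_i.
NE contributions = (3.4, 3.5); G = 6.9.
u_2 = α_2·G − ½·(g_2)² = 3.5·6.9 − ½·3.5² = 18.025.

18.025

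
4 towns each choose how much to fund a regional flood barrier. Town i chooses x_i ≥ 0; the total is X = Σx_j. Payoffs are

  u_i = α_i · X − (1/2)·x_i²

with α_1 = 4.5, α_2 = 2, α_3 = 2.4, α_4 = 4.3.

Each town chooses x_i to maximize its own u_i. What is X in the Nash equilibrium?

Town i's FOC: ∂u_i/∂x_i = α_i − x_i = 0, so x_i* = α_i.
NE contributions = (4.5, 2, 2.4, 4.3); X = 13.2.

13.2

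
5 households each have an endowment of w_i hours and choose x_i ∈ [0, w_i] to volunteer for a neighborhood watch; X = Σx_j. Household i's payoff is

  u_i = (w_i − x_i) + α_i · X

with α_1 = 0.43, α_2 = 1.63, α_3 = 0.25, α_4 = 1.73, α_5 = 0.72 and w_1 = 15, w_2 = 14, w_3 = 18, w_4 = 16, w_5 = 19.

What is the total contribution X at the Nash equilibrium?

∂u_i/∂x_i = α_i − 1, so household i contributes w_i if α_i > 1, else 0.
α_i > 1 for i ∈ {2, 4}; NE contributions (0, 14, 0, 16, 0), X = 30.

30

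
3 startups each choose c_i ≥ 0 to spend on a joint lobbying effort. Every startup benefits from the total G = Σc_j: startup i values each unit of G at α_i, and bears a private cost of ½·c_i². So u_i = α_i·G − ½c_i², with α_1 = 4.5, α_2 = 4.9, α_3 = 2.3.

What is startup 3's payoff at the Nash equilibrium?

24.265

Startup i's FOC: ∂u_i/∂c_i = α_i − c_i = 0, so c_i* = α_i.
NE contributions = (4.5, 4.9, 2.3); G = 11.7.
u_3 = α_3·G − ½·(c_3)² = 2.3·11.7 − ½·2.3² = 24.265.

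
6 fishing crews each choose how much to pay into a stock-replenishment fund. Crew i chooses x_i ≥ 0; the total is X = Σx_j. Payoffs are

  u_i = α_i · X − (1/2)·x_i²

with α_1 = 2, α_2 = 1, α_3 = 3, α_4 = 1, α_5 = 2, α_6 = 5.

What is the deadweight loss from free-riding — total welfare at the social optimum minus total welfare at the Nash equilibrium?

414

Crew i's FOC: ∂u_i/∂x_i = α_i − x_i = 0, so x_i* = α_i.
NE contributions = (2, 1, 3, 1, 2, 5); X = 14.
W^NE = (Σα)·X − ½Σα_i² = 14² − ½·44 = 174.
Planner sets x_i = Σα_j = 14 for every i, so X^SO = 6·14 = 84.
W^SO = (Σα)·X^SO − ½·6·(Σα)² = (6/2)·14² = 588.
Deadweight loss = W^SO − W^NE = 414.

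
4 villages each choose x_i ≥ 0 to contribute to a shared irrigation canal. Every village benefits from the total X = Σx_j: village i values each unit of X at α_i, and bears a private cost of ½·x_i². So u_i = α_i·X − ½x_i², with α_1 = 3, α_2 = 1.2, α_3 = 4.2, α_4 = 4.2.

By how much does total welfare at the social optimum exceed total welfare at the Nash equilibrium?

181.62

Village i's FOC: ∂u_i/∂x_i = α_i − x_i = 0, so x_i* = α_i.
NE contributions = (3, 1.2, 4.2, 4.2); X = 12.6.
W^NE = (Σα)·X − ½Σα_i² = 12.6² − ½·45.72 = 135.9.
Planner sets x_i = Σα_j = 12.6 for every i, so X^SO = 4·12.6 = 50.4.
W^SO = (Σα)·X^SO − ½·4·(Σα)² = (4/2)·12.6² = 317.52.
Deadweight loss = W^SO − W^NE = 181.62.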